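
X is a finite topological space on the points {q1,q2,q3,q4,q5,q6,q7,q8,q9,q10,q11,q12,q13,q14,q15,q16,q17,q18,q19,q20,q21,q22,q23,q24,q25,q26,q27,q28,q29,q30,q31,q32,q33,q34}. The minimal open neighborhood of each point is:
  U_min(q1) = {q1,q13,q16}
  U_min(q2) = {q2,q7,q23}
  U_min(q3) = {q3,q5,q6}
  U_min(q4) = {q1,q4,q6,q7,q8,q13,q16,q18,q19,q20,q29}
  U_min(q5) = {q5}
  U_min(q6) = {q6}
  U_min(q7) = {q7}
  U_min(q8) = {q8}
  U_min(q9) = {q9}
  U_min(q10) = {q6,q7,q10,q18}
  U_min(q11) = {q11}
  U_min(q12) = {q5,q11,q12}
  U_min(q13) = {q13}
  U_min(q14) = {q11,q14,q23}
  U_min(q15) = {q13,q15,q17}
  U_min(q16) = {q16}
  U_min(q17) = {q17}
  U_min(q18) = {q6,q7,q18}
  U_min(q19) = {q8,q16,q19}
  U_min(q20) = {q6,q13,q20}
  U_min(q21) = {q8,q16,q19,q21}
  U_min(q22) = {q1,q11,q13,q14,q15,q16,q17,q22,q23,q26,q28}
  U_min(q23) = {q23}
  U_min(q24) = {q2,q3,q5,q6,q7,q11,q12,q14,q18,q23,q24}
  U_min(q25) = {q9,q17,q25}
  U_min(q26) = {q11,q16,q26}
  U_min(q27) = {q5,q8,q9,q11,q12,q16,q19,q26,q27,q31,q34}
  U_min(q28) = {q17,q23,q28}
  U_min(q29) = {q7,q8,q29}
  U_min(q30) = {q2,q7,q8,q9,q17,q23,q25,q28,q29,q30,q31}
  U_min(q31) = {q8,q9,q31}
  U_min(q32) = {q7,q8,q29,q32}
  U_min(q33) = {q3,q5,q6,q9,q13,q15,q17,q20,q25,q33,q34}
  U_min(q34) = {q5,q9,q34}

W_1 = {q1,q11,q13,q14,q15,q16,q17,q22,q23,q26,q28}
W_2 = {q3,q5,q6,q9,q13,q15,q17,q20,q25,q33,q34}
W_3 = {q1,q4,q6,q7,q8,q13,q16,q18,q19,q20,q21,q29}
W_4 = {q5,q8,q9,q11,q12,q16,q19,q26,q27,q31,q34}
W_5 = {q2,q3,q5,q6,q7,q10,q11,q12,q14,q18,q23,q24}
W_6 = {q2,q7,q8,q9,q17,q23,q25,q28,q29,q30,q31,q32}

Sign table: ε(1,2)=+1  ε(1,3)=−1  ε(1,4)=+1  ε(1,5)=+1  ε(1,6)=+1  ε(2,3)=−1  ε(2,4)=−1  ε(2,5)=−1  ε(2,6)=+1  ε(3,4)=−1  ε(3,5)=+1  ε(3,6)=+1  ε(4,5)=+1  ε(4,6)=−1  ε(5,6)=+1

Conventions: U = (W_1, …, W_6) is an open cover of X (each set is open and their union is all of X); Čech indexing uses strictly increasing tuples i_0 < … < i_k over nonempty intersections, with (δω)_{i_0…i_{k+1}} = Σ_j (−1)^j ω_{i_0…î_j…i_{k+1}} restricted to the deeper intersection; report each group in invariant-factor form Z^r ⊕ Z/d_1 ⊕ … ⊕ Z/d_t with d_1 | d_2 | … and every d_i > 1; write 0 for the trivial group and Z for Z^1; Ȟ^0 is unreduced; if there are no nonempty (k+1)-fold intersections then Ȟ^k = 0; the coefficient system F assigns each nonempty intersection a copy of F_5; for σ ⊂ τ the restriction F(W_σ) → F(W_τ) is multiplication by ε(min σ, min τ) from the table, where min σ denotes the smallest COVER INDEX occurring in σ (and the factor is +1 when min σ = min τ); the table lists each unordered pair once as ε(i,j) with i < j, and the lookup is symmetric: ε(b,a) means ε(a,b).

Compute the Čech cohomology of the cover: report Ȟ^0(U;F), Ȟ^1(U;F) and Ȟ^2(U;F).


cover nerve:
  W12={q13,q15,q17} W13={q1,q13,q16} W14={q11,q16,q26} W15={q11,q14,q23} W16={q17,q23,q28} W23={q6,q13,q20} W24={q5,q9,q34} W25={q3,q5,q6} W26={q9,q17,q25} W34={q8,q16,q19} W35={q6,q7,q18} W36={q7,q8,q29} W45={q5,q11,q12} W46={q8,q9,q31} W56={q2,q7,q23}
  W123={q13} W126={q17} W134={q16} W145={q11} W156={q23} W235={q6} W245={q5} W246={q9} W346={q8} W356={q7}
C dims 6,15,10; δ0: rk_F5 6; δ1: rk_F5 9
Ȟ^0: (6−6)−0=0 ⇒ 0
Ȟ^1: (15−9)−6=0 ⇒ 0
Ȟ^2: (10−0)−9=1 ⇒ Z/5

Ȟ^0 ≅ 0, Ȟ^1 ≅ 0 and Ȟ^2 ≅ Z/5


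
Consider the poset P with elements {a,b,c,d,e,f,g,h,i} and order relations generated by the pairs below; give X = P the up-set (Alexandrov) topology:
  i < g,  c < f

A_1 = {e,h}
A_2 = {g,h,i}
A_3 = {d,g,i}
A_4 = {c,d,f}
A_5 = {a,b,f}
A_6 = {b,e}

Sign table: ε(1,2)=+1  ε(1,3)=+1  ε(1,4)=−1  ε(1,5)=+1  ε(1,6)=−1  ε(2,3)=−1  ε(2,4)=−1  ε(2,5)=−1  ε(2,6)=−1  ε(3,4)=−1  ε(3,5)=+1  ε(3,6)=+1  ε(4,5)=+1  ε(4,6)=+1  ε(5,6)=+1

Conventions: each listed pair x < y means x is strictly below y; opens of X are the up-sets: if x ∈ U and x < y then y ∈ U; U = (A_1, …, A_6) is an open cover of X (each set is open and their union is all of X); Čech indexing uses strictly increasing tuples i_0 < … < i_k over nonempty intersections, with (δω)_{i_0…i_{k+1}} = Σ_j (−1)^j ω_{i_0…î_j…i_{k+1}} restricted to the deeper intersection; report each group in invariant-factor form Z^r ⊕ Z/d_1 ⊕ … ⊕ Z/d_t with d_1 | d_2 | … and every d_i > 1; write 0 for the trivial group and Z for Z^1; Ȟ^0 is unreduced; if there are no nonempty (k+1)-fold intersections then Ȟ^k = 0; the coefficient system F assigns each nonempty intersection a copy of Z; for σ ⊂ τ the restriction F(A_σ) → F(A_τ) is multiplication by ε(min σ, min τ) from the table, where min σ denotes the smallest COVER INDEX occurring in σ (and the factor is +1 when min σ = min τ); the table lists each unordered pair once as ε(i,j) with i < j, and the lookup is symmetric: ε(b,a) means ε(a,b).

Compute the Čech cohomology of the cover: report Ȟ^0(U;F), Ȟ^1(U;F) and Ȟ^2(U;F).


Ȟ^0 ≅ 0, Ȟ^1 ≅ Z/2, Ȟ^2 ≅ 0

cover nerve:
  A12={h} A16={e} A23={g,i} A34={d} A45={f} A56={b}
C dims 6,6; δ0: rk 6, SNF 1^5·2
Ȟ^0: (6−6)−0=0 ⇒ 0
Ȟ^1: (6−0)−6=0 plus torsion [2] ⇒ Z/2
Ȟ^2: (0−0)−0=0 ⇒ 0


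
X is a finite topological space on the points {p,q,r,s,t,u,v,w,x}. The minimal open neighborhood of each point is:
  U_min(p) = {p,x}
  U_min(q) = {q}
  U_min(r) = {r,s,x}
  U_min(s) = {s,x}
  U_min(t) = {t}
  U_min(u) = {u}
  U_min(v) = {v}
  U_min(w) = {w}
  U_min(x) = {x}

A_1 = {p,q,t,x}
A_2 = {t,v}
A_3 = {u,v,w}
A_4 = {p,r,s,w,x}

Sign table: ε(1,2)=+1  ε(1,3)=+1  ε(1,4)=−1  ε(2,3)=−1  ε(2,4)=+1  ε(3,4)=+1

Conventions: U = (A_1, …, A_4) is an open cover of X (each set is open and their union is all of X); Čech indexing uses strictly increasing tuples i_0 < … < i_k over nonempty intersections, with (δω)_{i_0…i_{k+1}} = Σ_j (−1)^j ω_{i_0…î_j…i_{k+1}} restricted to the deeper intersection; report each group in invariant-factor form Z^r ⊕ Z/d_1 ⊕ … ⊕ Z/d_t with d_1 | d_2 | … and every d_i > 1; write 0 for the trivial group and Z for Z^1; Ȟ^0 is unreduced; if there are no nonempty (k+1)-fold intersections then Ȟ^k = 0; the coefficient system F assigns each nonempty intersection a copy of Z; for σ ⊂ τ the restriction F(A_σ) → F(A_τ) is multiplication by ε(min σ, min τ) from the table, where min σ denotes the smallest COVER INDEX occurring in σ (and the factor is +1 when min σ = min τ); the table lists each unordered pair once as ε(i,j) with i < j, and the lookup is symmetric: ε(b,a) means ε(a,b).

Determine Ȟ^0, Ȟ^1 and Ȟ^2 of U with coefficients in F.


nonempty intersections:
  A12={t} A14={p,x} A23={v} A34={w}
C dims 4,4; δ0: rk 3, SNF 1^3
Ȟ^0: (4−3)−0=1 ⇒ Z
Ȟ^1: (4−0)−3=1 ⇒ Z
Ȟ^2: (0−0)−0=0 ⇒ 0

Ȟ^0 = Z, Ȟ^1 = Z and Ȟ^2 = 0


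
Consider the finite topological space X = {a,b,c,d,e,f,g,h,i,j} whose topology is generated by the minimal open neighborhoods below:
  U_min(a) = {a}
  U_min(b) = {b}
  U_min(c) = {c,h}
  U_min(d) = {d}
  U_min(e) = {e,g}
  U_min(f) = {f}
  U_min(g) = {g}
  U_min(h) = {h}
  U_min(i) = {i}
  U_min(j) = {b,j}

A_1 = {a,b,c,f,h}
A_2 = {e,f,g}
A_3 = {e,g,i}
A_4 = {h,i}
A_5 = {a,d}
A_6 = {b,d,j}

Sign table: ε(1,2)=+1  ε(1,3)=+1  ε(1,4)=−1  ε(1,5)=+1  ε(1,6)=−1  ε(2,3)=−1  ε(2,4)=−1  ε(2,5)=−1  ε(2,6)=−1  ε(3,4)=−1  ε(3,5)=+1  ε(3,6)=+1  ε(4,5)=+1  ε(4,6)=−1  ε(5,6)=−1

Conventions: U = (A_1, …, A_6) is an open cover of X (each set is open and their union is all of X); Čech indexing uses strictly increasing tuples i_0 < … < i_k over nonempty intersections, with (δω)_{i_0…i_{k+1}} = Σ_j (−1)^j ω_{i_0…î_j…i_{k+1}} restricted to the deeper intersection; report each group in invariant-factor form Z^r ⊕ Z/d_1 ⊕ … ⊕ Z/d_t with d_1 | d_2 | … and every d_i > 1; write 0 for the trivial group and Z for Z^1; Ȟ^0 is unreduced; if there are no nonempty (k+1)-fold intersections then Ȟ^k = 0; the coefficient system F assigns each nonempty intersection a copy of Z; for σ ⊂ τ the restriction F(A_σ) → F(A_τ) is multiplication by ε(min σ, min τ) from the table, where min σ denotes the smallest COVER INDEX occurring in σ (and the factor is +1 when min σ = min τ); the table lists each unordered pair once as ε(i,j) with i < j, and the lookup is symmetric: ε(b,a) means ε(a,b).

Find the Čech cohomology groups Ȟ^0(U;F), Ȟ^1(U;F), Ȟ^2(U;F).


Ȟ^0 = 0, Ȟ^1 = Z ⊕ Z/2 and Ȟ^2 = 0

nerve simplices:
  A12={f} A14={h} A15={a} A16={b} A23={e,g} A34={i} A56={d}
C dims 6,7; δ0: rk 6, SNF 1^5·2
degree 0: 6−6−0 = 0 → Ȟ^0 ≅ 0
degree 1: 7−0−6 = 1 plus torsion [2] → Ȟ^1 ≅ Z ⊕ Z/2
degree 2: 0−0−0 = 0 → Ȟ^2 ≅ 0


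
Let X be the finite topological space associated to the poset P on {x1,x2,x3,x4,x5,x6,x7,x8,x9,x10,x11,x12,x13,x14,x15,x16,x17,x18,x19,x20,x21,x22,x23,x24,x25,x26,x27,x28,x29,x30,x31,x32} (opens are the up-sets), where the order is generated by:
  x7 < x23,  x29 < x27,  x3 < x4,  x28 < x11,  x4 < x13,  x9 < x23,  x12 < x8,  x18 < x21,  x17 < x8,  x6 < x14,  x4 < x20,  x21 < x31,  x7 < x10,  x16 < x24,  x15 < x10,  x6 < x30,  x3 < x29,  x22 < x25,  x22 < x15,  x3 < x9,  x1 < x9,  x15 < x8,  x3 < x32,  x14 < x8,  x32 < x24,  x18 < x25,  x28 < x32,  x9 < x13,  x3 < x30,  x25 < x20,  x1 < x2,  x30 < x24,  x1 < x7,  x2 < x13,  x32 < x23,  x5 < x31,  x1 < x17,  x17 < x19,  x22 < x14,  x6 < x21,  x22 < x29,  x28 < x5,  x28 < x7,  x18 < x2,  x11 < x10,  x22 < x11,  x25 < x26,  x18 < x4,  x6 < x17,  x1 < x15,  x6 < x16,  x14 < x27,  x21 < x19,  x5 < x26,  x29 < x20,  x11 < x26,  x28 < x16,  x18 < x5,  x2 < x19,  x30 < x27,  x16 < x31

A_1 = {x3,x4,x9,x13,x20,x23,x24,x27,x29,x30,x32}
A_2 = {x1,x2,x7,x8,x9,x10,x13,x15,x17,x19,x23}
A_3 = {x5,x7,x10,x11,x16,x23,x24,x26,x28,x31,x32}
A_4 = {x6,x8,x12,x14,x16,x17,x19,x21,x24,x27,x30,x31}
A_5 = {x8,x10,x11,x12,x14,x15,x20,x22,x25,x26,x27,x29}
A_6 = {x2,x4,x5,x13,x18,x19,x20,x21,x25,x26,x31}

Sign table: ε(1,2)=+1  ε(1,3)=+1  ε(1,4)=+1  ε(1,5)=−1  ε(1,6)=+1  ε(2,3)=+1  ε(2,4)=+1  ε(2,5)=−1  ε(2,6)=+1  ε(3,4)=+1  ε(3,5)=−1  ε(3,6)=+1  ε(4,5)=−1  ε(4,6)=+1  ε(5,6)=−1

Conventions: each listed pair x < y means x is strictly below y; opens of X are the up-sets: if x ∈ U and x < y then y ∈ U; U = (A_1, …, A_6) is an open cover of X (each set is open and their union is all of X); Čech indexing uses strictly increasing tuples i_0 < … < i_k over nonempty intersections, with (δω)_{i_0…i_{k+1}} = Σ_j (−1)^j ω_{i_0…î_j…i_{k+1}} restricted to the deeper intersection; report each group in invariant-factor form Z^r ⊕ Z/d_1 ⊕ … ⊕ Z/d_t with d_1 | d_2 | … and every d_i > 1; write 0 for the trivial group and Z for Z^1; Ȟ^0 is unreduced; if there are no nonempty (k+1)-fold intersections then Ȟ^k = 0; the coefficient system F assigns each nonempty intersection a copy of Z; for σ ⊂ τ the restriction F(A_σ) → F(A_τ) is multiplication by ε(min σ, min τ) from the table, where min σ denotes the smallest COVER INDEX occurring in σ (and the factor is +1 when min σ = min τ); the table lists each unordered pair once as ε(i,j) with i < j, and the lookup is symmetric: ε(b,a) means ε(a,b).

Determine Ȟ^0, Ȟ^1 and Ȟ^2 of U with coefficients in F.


nerve of the cover:
  A12={x9,x13,x23} A13={x23,x24,x32} A14={x24,x27,x30} A15={x20,x27,x29} A16={x4,x13,x20} A23={x7,x10,x23} A24={x8,x17,x19} A25={x8,x10,x15} A26={x2,x13,x19} A34={x16,x24,x31} A35={x10,x11,x26} A36={x5,x26,x31} A45={x8,x12,x14,x27} A46={x19,x21,x31} A56={x20,x25,x26}
  A123={x23} A126={x13} A134={x24} A145={x27} A156={x20} A235={x10} A245={x8} A246={x19} A346={x31} A356={x26}
C dims 6,15,10; δ0: rk 5, SNF 1^5; δ1: rk 10, SNF 1^9·2
Ȟ^0 = (6 − 5) − 0 = 1, so Ȟ^0 ≅ Z
Ȟ^1 = (15 − 10) − 5 = 0, so Ȟ^1 ≅ 0
Ȟ^2 = (10 − 0) − 10 = 0 plus torsion [2], so Ȟ^2 ≅ Z/2

Ȟ^0(U;F) ≅ Z, Ȟ^1(U;F) ≅ 0, Ȟ^2(U;F) ≅ Z/2


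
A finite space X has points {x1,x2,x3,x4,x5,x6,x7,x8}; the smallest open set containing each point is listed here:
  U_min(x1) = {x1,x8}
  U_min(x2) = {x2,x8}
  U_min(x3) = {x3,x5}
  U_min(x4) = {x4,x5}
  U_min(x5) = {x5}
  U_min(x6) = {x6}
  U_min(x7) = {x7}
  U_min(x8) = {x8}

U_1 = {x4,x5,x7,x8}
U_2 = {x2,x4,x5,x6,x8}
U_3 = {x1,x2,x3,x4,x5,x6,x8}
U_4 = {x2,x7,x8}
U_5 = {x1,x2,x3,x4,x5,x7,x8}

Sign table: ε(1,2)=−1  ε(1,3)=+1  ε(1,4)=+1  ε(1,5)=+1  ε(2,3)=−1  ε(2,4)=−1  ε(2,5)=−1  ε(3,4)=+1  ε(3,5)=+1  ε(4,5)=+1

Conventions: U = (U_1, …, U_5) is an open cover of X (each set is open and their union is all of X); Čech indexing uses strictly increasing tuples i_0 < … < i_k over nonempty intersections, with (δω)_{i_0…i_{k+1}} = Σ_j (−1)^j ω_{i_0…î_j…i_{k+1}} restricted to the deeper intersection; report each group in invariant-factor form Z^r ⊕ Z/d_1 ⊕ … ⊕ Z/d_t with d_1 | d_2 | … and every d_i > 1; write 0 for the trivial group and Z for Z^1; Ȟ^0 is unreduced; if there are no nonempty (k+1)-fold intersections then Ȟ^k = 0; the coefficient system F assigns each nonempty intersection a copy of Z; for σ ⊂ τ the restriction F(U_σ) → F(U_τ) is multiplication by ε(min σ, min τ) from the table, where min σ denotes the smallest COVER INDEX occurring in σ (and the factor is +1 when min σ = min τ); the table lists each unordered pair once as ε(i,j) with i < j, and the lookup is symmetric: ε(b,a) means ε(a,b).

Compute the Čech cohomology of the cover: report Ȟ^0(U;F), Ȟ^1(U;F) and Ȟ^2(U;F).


nonempty intersections:
  U12={x4,x5,x8} U13={x4,x5,x8} U14={x7,x8} U15={x4,x5,x7,x8} U23={x2,x4,x5,x6,x8} U24={x2,x8} U25={x2,x4,x5,x8} U34={x2,x8} U35={x1,x2,x3,x4,x5,x8} U45={x2,x7,x8}
  U123={x4,x5,x8} U124={x8} U125={x4,x5,x8} U134={x8} U135={x4,x5,x8} U145={x7,x8} U234={x2,x8} U235={x2,x4,x5,x8} U245={x2,x8} U345={x2,x8}
  U1234={x8} U1235={x4,x5,x8} U1245={x8} U1345={x8} U2345={x2,x8}
  U12345={x8}
C dims 5,10,10,5; δ0: rk 4, SNF 1^4; δ1: rk 6, SNF 1^6; δ2: rk 4, SNF 1^4
Ȟ^0: (5−4)−0=1 ⇒ Z
Ȟ^1: (10−6)−4=0 ⇒ 0
Ȟ^2: (10−4)−6=0 ⇒ 0

Ȟ^0 ≅ Z, Ȟ^1 ≅ 0 and Ȟ^2 ≅ 0


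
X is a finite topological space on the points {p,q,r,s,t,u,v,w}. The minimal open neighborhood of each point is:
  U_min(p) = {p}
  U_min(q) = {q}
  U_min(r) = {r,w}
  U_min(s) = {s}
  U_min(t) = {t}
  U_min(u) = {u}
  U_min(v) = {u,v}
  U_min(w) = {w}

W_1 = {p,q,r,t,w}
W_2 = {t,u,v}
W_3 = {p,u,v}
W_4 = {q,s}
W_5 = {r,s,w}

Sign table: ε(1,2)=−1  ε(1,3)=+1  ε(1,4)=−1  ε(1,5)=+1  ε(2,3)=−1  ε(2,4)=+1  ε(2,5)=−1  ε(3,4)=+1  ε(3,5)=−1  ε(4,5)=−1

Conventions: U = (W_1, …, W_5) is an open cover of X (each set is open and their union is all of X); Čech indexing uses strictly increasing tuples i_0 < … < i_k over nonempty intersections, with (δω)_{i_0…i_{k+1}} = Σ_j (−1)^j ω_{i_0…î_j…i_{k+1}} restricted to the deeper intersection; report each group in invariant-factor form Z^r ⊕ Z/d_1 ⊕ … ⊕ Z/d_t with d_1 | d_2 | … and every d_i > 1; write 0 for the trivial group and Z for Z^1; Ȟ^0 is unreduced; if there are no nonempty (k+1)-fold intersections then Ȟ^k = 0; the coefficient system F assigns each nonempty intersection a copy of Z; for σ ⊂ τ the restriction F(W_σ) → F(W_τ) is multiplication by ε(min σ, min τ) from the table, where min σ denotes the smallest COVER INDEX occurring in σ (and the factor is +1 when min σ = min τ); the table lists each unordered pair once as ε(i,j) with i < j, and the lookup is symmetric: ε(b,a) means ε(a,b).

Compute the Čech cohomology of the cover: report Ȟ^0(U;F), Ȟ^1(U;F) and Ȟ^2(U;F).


Ȟ^0 ≅ Z,  Ȟ^1 ≅ Z^2,  Ȟ^2 ≅ 0

nonempty intersections:
  W12={t} W13={p} W14={q} W15={r,w} W23={u,v} W45={s}
C dims 5,6; δ0: rk 4, SNF 1^4
Ȟ^0: (5−4)−0=1 ⇒ Z
Ȟ^1: (6−0)−4=2 ⇒ Z^2
Ȟ^2: (0−0)−0=0 ⇒ 0


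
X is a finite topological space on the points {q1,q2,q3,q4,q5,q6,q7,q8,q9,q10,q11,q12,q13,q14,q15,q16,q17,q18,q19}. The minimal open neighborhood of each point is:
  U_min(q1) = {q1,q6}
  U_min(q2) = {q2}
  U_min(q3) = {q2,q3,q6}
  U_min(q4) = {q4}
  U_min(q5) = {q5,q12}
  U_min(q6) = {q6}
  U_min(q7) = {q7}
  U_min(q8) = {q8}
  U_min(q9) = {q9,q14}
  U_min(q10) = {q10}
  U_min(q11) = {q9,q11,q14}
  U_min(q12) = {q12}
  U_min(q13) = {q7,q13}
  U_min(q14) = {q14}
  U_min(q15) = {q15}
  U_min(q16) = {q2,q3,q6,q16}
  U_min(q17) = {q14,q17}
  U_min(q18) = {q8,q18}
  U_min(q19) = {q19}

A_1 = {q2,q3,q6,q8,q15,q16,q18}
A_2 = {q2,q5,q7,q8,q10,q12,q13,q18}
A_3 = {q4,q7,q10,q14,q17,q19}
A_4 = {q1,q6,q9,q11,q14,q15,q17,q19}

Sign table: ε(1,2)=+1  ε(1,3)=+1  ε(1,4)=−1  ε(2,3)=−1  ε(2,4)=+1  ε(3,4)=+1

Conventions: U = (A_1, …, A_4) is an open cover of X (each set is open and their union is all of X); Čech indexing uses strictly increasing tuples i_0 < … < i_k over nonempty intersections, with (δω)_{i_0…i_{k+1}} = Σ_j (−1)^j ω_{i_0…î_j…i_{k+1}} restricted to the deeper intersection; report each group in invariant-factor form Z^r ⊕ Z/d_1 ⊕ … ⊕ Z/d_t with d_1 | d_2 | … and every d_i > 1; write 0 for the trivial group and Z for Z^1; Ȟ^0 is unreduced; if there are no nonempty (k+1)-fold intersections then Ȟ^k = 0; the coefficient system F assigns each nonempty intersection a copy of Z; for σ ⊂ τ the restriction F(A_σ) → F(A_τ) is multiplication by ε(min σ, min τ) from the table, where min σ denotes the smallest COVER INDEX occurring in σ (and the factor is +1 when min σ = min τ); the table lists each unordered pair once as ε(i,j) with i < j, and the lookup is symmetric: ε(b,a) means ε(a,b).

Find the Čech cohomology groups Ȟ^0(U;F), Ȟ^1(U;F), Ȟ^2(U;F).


Ȟ^0 = Z, Ȟ^1 = Z and Ȟ^2 = 0

intersection data:
  A12={q2,q8,q18} A14={q6,q15} A23={q7,q10} A34={q14,q17,q19}
C dims 4,4; δ0: rk 3, SNF 1^3
Ȟ^0 = (4 − 3) − 0 = 1, so Ȟ^0 ≅ Z
Ȟ^1 = (4 − 0) − 3 = 1, so Ȟ^1 ≅ Z
Ȟ^2 = (0 − 0) − 0 = 0, so Ȟ^2 ≅ 0


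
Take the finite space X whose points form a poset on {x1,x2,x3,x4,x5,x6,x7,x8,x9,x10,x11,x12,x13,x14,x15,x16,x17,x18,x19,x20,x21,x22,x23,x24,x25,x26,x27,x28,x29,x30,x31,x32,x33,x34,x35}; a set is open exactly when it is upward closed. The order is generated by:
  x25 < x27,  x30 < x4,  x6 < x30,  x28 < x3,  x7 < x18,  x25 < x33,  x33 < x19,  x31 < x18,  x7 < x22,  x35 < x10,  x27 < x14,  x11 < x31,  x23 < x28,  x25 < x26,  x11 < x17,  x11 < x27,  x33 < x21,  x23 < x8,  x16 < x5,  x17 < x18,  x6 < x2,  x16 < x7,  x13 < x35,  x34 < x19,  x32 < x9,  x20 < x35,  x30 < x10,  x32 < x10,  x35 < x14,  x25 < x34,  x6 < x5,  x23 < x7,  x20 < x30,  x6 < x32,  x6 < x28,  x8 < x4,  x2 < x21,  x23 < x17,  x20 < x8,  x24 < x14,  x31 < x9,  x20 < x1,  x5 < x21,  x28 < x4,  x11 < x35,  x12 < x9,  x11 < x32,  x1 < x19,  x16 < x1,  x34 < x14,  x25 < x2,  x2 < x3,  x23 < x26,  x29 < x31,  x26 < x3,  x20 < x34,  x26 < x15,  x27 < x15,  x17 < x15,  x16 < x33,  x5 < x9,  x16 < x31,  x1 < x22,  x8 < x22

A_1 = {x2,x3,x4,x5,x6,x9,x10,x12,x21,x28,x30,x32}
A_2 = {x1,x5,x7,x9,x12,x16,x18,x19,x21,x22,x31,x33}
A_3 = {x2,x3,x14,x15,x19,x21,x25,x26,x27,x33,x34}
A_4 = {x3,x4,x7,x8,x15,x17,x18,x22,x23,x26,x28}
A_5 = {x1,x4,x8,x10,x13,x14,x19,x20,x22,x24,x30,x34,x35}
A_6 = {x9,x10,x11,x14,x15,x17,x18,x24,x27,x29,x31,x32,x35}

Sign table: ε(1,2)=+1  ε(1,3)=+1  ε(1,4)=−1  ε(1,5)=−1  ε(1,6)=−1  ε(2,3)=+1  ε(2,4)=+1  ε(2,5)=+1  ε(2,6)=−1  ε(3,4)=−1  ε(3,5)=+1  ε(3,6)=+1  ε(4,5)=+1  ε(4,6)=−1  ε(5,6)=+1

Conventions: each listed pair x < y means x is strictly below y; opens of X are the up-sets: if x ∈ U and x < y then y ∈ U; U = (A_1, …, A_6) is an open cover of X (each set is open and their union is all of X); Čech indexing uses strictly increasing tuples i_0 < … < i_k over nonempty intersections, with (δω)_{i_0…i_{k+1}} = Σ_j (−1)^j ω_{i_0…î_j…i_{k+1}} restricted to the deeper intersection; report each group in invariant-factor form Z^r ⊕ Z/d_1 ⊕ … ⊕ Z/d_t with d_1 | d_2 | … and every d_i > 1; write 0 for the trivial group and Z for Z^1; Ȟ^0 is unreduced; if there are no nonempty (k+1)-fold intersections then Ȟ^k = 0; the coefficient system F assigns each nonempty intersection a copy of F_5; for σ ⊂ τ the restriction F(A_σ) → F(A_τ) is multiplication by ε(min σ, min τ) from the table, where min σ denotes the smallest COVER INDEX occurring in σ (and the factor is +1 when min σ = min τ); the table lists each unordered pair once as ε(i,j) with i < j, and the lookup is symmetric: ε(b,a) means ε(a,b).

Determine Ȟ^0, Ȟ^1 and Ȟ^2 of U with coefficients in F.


nonempty intersections:
  A12={x5,x9,x12,x21} A13={x2,x3,x21} A14={x3,x4,x28} A15={x4,x10,x30} A16={x9,x10,x32} A23={x19,x21,x33} A24={x7,x18,x22} A25={x1,x19,x22} A26={x9,x18,x31} A34={x3,x15,x26} A35={x14,x19,x34} A36={x14,x15,x27} A45={x4,x8,x22} A46={x15,x17,x18} A56={x10,x14,x24,x35}
  A123={x21} A126={x9} A134={x3} A145={x4} A156={x10} A235={x19} A245={x22} A246={x18} A346={x15} A356={x14}
C dims 6,15,10; δ0: rk_F5 6; δ1: rk_F5 9
Ȟ^0: (6−6)−0=0 ⇒ 0
Ȟ^1: (15−9)−6=0 ⇒ 0
Ȟ^2: (10−0)−9=1 ⇒ Z/5

Ȟ^0 ≅ 0; Ȟ^1 ≅ 0; Ȟ^2 ≅ Z/5


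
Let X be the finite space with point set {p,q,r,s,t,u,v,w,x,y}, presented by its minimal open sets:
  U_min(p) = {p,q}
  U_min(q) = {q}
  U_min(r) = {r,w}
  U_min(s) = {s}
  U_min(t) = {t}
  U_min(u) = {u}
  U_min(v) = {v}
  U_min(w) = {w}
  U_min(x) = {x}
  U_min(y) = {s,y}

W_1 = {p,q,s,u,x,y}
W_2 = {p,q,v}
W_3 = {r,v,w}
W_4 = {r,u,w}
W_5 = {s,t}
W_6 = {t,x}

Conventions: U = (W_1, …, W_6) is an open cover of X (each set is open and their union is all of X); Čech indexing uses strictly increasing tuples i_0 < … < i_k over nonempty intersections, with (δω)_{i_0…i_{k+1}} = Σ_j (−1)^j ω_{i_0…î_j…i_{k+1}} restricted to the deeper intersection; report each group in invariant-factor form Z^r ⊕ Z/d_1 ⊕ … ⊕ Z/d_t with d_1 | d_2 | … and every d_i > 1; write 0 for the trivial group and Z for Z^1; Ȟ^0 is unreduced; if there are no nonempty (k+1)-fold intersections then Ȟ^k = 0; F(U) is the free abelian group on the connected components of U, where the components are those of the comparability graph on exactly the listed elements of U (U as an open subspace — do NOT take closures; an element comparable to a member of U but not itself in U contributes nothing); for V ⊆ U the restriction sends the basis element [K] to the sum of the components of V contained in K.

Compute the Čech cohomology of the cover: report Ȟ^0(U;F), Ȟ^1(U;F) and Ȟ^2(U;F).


Ȟ^0(U;F) ≅ Z^7,  Ȟ^1(U;F) ≅ 0,  Ȟ^2(U;F) ≅ 0

nonempty overlaps:
  W12={p,q} W14={u} W15={s} W16={x} W23={v} W34={r,w} W56={t}
components per intersection:
  W1: {p,q} {s,y} {u} {x}
  W2: {p,q} {v}
  W3: {r,w} {v}
  W4: {r,w} {u}
  W5: {s} {t}
  W6: {t} {x}
  W12: {p,q}
  W14: {u}
  W15: {s}
  W16: {x}
  W23: {v}
  W34: {r,w}
  W56: {t}
C dims 14,7; δ0: rk 7, SNF 1^7
degree 0: 14−7−0 = 7 → Ȟ^0 ≅ Z^7
degree 1: 7−0−7 = 0 → Ȟ^1 ≅ 0
degree 2: 0−0−0 = 0 → Ȟ^2 ≅ 0


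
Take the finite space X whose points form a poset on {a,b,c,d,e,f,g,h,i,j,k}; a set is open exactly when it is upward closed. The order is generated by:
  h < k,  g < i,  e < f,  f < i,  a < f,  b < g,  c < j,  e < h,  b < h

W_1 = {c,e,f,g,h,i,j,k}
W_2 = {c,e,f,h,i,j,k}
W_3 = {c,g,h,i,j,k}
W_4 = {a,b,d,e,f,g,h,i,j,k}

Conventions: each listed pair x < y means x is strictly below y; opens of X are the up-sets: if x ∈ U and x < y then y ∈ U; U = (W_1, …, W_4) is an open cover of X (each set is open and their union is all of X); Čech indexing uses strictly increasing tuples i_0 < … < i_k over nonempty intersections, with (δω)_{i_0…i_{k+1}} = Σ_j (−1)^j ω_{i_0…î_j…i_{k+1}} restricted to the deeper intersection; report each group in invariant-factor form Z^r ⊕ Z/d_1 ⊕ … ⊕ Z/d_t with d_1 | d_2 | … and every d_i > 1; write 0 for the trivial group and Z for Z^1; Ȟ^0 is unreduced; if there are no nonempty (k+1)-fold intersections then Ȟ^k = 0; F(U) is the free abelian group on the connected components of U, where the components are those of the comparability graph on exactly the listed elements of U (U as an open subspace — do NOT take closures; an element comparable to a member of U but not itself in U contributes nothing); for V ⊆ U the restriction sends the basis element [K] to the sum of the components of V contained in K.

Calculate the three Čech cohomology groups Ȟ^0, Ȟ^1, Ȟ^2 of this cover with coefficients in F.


nonempty intersections:
  W12={c,e,f,h,i,j,k} W13={c,g,h,i,j,k} W14={e,f,g,h,i,j,k} W23={c,h,i,j,k} W24={e,f,h,i,j,k} W34={g,h,i,j,k}
  W123={c,h,i,j,k} W124={e,f,h,i,j,k} W134={g,h,i,j,k} W234={h,i,j,k}
  W1234={h,i,j,k}
components per intersection:
  W1: {c,j} {e,f,g,h,i,k}
  W2: {c,j} {e,f,h,i,k}
  W3: {c,j} {g,i} {h,k}
  W4: {a,b,e,f,g,h,i,k} {d} {j}
  W12: {c,j} {e,f,h,i,k}
  W13: {c,j} {g,i} {h,k}
  W14: {e,f,g,h,i,k} {j}
  W23: {c,j} {h,k} {i}
  W24: {e,f,h,i,k} {j}
  W34: {g,i} {h,k} {j}
  W123: {c,j} {h,k} {i}
  W124: {e,f,h,i,k} {j}
  W134: {g,i} {h,k} {j}
  W234: {h,k} {i} {j}
  W1234: {h,k} {i} {j}
C dims 10,15,11,3; δ0: rk 7, SNF 1^7; δ1: rk 8, SNF 1^8; δ2: rk 3, SNF 1^3
Ȟ^0: (10−7)−0=3 ⇒ Z^3
Ȟ^1: (15−8)−7=0 ⇒ 0
Ȟ^2: (11−3)−8=0 ⇒ 0

Ȟ^0 ≅ Z^3, Ȟ^1 ≅ 0, Ȟ^2 ≅ 0


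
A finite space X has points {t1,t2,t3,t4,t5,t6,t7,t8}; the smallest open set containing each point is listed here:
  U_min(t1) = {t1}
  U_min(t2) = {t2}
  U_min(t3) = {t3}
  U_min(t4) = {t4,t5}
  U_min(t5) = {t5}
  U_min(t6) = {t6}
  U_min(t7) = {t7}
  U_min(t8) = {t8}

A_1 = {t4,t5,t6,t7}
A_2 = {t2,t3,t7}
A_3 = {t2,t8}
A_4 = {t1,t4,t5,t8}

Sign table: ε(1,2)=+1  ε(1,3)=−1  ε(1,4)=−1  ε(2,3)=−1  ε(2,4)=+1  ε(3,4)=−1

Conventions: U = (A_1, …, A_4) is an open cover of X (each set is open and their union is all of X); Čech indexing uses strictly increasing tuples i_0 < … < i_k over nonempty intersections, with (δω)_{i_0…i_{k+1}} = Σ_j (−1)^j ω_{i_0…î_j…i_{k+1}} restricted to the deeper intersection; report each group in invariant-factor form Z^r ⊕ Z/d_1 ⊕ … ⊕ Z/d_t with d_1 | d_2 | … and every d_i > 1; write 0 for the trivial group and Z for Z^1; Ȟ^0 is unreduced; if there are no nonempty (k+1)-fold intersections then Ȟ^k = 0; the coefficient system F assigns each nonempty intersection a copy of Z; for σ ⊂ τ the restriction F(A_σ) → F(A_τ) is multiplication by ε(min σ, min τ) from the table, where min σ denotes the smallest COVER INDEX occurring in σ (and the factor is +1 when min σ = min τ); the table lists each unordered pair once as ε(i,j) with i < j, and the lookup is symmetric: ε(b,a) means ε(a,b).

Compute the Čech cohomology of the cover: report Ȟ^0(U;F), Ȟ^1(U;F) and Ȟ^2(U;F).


cover nerve:
  A12={t7} A14={t4,t5} A23={t2} A34={t8}
C dims 4,4; δ0: rk 4, SNF 1^3·2
Ȟ^0: (4−4)−0=0 ⇒ 0
Ȟ^1: (4−0)−4=0 plus torsion [2] ⇒ Z/2
Ȟ^2: (0−0)−0=0 ⇒ 0

Ȟ^0 = 0, Ȟ^1 = Z/2, Ȟ^2 = 0


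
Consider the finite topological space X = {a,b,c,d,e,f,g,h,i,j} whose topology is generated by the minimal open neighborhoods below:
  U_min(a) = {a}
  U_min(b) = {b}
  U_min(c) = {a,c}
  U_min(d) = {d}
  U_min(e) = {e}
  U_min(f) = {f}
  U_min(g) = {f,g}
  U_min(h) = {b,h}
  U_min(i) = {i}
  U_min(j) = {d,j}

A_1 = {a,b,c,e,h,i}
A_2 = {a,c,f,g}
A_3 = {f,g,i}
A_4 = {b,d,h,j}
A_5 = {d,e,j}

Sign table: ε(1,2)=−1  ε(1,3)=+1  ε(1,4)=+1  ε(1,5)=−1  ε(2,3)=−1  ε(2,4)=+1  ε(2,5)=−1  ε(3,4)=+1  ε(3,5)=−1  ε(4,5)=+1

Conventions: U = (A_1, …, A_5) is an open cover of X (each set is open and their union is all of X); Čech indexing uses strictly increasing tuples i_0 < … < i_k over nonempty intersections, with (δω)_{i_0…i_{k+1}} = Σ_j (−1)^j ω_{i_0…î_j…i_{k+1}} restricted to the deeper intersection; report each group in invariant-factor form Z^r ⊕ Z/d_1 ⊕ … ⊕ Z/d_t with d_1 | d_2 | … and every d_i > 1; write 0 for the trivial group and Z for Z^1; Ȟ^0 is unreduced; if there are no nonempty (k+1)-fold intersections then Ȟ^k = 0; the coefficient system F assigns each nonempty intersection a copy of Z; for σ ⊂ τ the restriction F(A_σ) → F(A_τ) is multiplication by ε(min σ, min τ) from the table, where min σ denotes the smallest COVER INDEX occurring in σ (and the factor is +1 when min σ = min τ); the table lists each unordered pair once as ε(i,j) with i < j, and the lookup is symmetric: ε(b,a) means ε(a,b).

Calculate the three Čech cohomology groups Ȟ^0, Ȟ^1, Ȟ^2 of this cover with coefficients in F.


Ȟ^0 ≅ 0, Ȟ^1 ≅ Z ⊕ Z/2, Ȟ^2 ≅ 0

nerve of the cover:
  A12={a,c} A13={i} A14={b,h} A15={e} A23={f,g} A45={d,j}
C dims 5,6; δ0: rk 5, SNF 1^4·2
Ȟ^0 = (5 − 5) − 0 = 0, so Ȟ^0 ≅ 0
Ȟ^1 = (6 − 0) − 5 = 1 plus torsion [2], so Ȟ^1 ≅ Z ⊕ Z/2
Ȟ^2 = (0 − 0) − 0 = 0, so Ȟ^2 ≅ 0


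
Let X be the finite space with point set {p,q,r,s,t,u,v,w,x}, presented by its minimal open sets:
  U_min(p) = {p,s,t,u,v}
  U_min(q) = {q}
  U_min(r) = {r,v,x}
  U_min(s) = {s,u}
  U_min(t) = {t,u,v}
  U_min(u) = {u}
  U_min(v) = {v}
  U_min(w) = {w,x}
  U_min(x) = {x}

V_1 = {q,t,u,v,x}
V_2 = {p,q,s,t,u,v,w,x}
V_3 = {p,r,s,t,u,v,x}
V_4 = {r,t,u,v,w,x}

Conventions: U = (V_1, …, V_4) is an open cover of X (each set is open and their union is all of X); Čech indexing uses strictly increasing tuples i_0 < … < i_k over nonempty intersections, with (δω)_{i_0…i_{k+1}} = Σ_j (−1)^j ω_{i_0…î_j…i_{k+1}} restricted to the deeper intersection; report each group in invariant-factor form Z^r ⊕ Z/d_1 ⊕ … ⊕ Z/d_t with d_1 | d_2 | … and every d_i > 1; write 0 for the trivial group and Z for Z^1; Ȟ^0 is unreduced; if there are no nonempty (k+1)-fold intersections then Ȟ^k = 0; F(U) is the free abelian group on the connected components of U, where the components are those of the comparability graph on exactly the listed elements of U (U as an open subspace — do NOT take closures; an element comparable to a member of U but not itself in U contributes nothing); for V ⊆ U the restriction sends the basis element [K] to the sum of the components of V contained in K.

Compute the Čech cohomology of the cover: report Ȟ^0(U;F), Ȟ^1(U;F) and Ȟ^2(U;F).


nonempty overlaps:
  V12={q,t,u,v,x} V13={t,u,v,x} V14={t,u,v,x} V23={p,s,t,u,v,x} V24={t,u,v,w,x} V34={r,t,u,v,x}
  V123={t,u,v,x} V124={t,u,v,x} V134={t,u,v,x} V234={t,u,v,x}
  V1234={t,u,v,x}
components per intersection:
  V1: {q} {t,u,v} {x}
  V2: {p,s,t,u,v} {q} {w,x}
  V3: {p,r,s,t,u,v,x}
  V4: {r,t,u,v,w,x}
  V12: {q} {t,u,v} {x}
  V13: {t,u,v} {x}
  V14: {t,u,v} {x}
  V23: {p,s,t,u,v} {x}
  V24: {t,u,v} {w,x}
  V34: {r,t,u,v,x}
  V123: {t,u,v} {x}
  V124: {t,u,v} {x}
  V134: {t,u,v} {x}
  V234: {t,u,v} {x}
  V1234: {t,u,v} {x}
C dims 8,12,8,2; δ0: rk 6, SNF 1^6; δ1: rk 6, SNF 1^6; δ2: rk 2, SNF 1^2
degree 0: 8−6−0 = 2 → Ȟ^0 ≅ Z^2
degree 1: 12−6−6 = 0 → Ȟ^1 ≅ 0
degree 2: 8−2−6 = 0 → Ȟ^2 ≅ 0

Ȟ^0 = Z^2,  Ȟ^1 = 0,  Ȟ^2 = 0


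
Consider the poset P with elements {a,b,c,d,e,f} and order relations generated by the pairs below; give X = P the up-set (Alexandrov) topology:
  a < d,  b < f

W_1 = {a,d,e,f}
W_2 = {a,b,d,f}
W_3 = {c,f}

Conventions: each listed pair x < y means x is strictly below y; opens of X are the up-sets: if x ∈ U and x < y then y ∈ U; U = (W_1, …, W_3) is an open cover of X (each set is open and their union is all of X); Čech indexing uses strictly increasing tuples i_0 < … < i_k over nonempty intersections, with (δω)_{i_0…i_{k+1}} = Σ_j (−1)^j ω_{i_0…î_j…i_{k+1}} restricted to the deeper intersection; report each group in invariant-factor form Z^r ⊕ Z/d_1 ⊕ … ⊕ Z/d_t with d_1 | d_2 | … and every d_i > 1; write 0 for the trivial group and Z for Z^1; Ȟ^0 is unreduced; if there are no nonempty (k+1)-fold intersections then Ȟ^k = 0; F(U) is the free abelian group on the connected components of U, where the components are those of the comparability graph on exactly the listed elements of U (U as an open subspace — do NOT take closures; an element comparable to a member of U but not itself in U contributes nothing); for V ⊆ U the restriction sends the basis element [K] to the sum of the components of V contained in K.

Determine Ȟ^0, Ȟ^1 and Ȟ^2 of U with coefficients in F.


nonempty intersections:
  W12={a,d,f} W13={f} W23={f}
  W123={f}
components per intersection:
  W1: {a,d} {e} {f}
  W2: {a,d} {b,f}
  W3: {c} {f}
  W12: {a,d} {f}
  W13: {f}
  W23: {f}
  W123: {f}
C dims 7,4,1; δ0: rk 3, SNF 1^3; δ1: rk 1, SNF 1^1
Ȟ^0: (7−3)−0=4 ⇒ Z^4
Ȟ^1: (4−1)−3=0 ⇒ 0
Ȟ^2: (1−0)−1=0 ⇒ 0

Ȟ^0 ≅ Z^4; Ȟ^1 ≅ 0; Ȟ^2 ≅ 0


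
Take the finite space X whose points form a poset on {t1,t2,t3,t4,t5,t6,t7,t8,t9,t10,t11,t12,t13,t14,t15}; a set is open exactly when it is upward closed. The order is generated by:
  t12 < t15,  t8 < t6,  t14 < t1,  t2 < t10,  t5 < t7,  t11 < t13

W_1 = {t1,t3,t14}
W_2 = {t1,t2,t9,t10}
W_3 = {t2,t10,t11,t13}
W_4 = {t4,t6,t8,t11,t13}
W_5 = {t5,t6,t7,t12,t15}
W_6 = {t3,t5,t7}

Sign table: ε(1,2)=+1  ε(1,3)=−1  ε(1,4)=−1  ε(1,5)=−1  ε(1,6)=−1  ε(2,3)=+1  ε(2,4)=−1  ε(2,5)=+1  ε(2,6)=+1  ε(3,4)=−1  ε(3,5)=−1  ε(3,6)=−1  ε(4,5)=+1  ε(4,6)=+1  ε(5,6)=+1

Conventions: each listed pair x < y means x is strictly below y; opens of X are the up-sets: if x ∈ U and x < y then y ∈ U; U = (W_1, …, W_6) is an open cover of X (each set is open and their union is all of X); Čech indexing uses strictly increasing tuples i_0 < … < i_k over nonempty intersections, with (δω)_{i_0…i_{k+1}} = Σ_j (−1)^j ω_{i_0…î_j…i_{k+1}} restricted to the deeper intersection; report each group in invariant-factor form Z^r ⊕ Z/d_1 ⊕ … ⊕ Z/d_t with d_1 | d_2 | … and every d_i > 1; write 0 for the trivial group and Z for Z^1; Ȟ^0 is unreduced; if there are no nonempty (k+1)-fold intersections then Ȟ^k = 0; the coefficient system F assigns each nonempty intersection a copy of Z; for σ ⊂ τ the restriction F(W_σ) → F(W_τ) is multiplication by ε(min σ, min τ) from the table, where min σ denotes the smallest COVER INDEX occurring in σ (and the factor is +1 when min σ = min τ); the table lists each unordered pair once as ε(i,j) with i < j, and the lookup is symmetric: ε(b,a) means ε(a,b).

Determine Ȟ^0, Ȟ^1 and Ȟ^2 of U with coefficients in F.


Ȟ^0 = Z; Ȟ^1 = Z; Ȟ^2 = 0

cover nerve:
  W12={t1} W16={t3} W23={t2,t10} W34={t11,t13} W45={t6} W56={t5,t7}
C dims 6,6; δ0: rk 5, SNF 1^5
Ȟ^0: (6−5)−0=1 ⇒ Z
Ȟ^1: (6−0)−5=1 ⇒ Z
Ȟ^2: (0−0)−0=0 ⇒ 0


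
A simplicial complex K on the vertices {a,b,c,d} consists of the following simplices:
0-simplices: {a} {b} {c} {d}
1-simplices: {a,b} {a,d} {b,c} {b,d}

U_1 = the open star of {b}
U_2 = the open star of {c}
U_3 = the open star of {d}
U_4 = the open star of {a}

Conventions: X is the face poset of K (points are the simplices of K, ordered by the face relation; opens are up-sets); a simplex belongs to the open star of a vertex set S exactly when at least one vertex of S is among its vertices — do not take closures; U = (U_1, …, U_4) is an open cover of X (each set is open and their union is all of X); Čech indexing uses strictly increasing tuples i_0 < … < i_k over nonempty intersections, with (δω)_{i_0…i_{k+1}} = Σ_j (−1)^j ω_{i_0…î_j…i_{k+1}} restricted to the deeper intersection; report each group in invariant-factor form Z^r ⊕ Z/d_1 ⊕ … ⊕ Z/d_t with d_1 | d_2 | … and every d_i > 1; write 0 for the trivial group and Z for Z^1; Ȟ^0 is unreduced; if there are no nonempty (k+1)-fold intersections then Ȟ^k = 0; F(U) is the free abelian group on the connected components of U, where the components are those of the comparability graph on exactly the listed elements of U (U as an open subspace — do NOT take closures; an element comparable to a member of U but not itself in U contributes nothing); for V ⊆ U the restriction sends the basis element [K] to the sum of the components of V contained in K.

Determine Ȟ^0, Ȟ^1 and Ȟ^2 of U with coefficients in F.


Ȟ^0 ≅ Z; Ȟ^1 ≅ Z; Ȟ^2 ≅ 0

nerve of the cover:
  U1={{b},{a,b},{b,c},{b,d}} U2={{c},{b,c}} U3={{d},{a,d},{b,d}} U4={{a},{a,b},{a,d}}
  U12={{b,c}} U13={{b,d}} U14={{a,b}} U34={{a,d}}
components per intersection:
  U1: {{b},{a,b},{b,c},{b,d}}
  U2: {{c},{b,c}}
  U3: {{d},{a,d},{b,d}}
  U4: {{a},{a,b},{a,d}}
  U12: {{b,c}}
  U13: {{b,d}}
  U14: {{a,b}}
  U34: {{a,d}}
C dims 4,4; δ0: rk 3, SNF 1^3
Ȟ^0 = (4 − 3) − 0 = 1, so Ȟ^0 ≅ Z
Ȟ^1 = (4 − 0) − 3 = 1, so Ȟ^1 ≅ Z
Ȟ^2 = (0 − 0) − 0 = 0, so Ȟ^2 ≅ 0


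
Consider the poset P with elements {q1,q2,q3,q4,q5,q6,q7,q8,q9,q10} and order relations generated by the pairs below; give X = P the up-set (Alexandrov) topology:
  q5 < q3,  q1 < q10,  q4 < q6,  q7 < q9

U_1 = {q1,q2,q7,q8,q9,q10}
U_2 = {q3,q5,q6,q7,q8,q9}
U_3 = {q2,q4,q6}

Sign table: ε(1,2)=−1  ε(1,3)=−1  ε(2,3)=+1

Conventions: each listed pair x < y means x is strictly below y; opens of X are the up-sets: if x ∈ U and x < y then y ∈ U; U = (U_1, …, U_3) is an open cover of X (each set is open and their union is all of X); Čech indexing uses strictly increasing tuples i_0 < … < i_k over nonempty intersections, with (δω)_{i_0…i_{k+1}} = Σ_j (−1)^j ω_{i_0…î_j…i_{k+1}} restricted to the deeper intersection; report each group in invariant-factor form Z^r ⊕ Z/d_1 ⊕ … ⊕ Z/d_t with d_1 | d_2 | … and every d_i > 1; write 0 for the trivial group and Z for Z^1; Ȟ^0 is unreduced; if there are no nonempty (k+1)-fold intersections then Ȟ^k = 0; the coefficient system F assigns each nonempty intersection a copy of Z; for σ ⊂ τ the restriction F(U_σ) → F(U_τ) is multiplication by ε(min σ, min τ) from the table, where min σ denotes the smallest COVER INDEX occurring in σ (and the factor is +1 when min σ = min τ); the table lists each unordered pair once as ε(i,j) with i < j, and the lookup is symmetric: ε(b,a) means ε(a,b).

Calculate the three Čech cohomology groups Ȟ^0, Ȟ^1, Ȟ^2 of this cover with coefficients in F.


nerve of the cover:
  U12={q7,q8,q9} U13={q2} U23={q6}
C dims 3,3; δ0: rk 2, SNF 1^2
Ȟ^0 = (3 − 2) − 0 = 1, so Ȟ^0 ≅ Z
Ȟ^1 = (3 − 0) − 2 = 1, so Ȟ^1 ≅ Z
Ȟ^2 = (0 − 0) − 0 = 0, so Ȟ^2 ≅ 0

Ȟ^0(U;F) ≅ Z,  Ȟ^1(U;F) ≅ Z,  Ȟ^2(U;F) ≅ 0


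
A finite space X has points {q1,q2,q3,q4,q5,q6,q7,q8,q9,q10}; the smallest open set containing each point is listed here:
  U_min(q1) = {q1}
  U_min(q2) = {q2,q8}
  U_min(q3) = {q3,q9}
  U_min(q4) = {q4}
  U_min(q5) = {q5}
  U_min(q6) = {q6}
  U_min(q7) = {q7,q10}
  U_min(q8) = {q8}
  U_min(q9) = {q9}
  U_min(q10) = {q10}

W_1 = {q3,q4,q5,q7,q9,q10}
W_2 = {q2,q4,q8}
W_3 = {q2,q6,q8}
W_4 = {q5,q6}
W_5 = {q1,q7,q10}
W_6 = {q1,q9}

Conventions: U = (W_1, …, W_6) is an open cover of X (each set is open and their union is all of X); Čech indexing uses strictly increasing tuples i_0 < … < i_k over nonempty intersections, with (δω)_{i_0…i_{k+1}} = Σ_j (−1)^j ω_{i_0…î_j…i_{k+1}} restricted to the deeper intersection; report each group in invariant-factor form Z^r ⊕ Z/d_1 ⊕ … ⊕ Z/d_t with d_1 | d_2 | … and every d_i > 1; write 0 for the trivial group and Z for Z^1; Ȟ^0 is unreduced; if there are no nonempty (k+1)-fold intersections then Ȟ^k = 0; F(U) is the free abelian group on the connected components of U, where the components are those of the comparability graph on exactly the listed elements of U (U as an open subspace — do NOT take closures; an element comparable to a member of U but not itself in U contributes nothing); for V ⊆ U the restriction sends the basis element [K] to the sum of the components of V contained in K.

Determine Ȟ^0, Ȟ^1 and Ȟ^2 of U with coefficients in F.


nonempty intersections:
  W12={q4} W14={q5} W15={q7,q10} W16={q9} W23={q2,q8} W34={q6} W56={q1}
components per intersection:
  W1: {q3,q9} {q4} {q5} {q7,q10}
  W2: {q2,q8} {q4}
  W3: {q2,q8} {q6}
  W4: {q5} {q6}
  W5: {q1} {q7,q10}
  W6: {q1} {q9}
  W12: {q4}
  W14: {q5}
  W15: {q7,q10}
  W16: {q9}
  W23: {q2,q8}
  W34: {q6}
  W56: {q1}
C dims 14,7; δ0: rk 7, SNF 1^7
Ȟ^0: (14−7)−0=7 ⇒ Z^7
Ȟ^1: (7−0)−7=0 ⇒ 0
Ȟ^2: (0−0)−0=0 ⇒ 0

Ȟ^0 ≅ Z^7; Ȟ^1 ≅ 0; Ȟ^2 ≅ 0


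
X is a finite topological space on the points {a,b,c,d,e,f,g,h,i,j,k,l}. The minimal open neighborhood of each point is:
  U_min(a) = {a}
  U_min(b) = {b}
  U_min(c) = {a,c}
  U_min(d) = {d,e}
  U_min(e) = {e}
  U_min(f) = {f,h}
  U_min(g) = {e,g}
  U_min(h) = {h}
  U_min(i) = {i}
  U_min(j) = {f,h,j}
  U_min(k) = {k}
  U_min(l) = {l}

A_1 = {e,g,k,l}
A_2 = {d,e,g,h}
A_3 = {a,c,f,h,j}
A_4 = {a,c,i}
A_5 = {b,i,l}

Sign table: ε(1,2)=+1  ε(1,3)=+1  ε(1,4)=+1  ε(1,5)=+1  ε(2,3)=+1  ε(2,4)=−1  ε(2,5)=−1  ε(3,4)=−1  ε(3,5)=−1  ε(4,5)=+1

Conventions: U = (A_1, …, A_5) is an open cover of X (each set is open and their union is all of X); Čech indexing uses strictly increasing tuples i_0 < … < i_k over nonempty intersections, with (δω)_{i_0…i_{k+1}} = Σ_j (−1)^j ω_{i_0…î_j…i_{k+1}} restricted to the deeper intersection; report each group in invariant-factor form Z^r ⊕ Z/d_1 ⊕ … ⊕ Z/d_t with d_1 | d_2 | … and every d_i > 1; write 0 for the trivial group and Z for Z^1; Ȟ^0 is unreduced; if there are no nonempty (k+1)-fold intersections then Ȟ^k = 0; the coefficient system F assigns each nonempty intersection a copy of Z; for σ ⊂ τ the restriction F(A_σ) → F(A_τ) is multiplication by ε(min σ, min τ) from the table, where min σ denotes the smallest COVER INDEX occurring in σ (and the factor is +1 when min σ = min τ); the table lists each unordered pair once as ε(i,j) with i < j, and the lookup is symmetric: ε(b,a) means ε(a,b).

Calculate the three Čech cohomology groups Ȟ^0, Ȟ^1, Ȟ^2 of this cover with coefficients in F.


cover nerve:
  A12={e,g} A15={l} A23={h} A34={a,c} A45={i}
C dims 5,5; δ0: rk 5, SNF 1^4·2
Ȟ^0: (5−5)−0=0 ⇒ 0
Ȟ^1: (5−0)−5=0 plus torsion [2] ⇒ Z/2
Ȟ^2: (0−0)−0=0 ⇒ 0

Ȟ^0 = 0, Ȟ^1 = Z/2, Ȟ^2 = 0
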